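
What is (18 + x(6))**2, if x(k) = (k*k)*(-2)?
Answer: 2916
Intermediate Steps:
x(k) = -2*k**2 (x(k) = k**2*(-2) = -2*k**2)
(18 + x(6))**2 = (18 - 2*6**2)**2 = (18 - 2*36)**2 = (18 - 72)**2 = (-54)**2 = 2916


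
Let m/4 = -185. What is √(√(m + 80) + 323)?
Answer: √(323 + 2*I*√165) ≈ 17.986 + 0.71416*I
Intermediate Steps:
m = -740 (m = 4*(-185) = -740)
√(√(m + 80) + 323) = √(√(-740 + 80) + 323) = √(√(-660) + 323) = √(2*I*√165 + 323) = √(323 + 2*I*√165)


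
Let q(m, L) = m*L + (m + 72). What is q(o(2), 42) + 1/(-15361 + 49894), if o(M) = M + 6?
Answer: 14365729/34533 ≈ 416.00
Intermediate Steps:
o(M) = 6 + M
q(m, L) = 72 + m + L*m (q(m, L) = L*m + (72 + m) = 72 + m + L*m)
q(o(2), 42) + 1/(-15361 + 49894) = (72 + (6 + 2) + 42*(6 + 2)) + 1/(-15361 + 49894) = (72 + 8 + 42*8) + 1/34533 = (72 + 8 + 336) + 1/34533 = 416 + 1/34533 = 14365729/34533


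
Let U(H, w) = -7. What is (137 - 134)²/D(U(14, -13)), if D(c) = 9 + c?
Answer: 9/2 ≈ 4.5000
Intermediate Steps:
(137 - 134)²/D(U(14, -13)) = (137 - 134)²/(9 - 7) = 3²/2 = 9*(½) = 9/2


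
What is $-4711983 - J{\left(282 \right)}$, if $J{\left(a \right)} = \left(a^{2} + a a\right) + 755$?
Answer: $-4871786$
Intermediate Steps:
$J{\left(a \right)} = 755 + 2 a^{2}$ ($J{\left(a \right)} = \left(a^{2} + a^{2}\right) + 755 = 2 a^{2} + 755 = 755 + 2 a^{2}$)
$-4711983 - J{\left(282 \right)} = -4711983 - \left(755 + 2 \cdot 282^{2}\right) = -4711983 - \left(755 + 2 \cdot 79524\right) = -4711983 - \left(755 + 159048\right) = -4711983 - 159803 = -4871786$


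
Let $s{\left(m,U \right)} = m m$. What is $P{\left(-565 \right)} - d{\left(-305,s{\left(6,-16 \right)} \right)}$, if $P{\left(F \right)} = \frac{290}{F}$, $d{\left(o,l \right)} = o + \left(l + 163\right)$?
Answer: $\frac{11920}{113} \approx 105.49$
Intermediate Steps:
$s{\left(m,U \right)} = m^{2}$
$d{\left(o,l \right)} = 163 + l + o$ ($d{\left(o,l \right)} = o + \left(163 + l\right) = 163 + l + o$)
$P{\left(-565 \right)} - d{\left(-305,s{\left(6,-16 \right)} \right)} = \frac{290}{-565} - \left(163 + 6^{2} - 305\right) = 290 \left(- \frac{1}{565}\right) - \left(163 + 36 - 305\right) = - \frac{58}{113} - -106 = - \frac{58}{113} + 106 = \frac{11920}{113}$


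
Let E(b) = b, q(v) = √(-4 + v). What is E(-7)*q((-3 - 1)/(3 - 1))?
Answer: -7*I*√6 ≈ -17.146*I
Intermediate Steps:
E(-7)*q((-3 - 1)/(3 - 1)) = -7*√(-4 + (-3 - 1)/(3 - 1)) = -7*√(-4 - 4/2) = -7*√(-4 - 4*½) = -7*√(-4 - 2) = -7*I*√6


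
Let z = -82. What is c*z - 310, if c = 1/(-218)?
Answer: -33749/109 ≈ -309.62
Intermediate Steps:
c = -1/218 ≈ -0.0045872
c*z - 310 = -1/218*(-82) - 310 = 41/109 - 310 = -33749/109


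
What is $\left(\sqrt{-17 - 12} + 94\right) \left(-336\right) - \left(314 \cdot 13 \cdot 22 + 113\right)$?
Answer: $-121501 - 336 i \sqrt{29} \approx -1.215 \cdot 10^{5} - 1809.4 i$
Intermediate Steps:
$\left(\sqrt{-17 - 12} + 94\right) \left(-336\right) - \left(314 \cdot 13 \cdot 22 + 113\right) = \left(\sqrt{-29} + 94\right) \left(-336\right) - \left(314 \cdot 286 + 113\right) = \left(i \sqrt{29} + 94\right) \left(-336\right) - \left(89804 + 113\right) = \left(94 + i \sqrt{29}\right) \left(-336\right) - 89917 = \left(-31584 - 336 i \sqrt{29}\right) - 89917 = -121501 - 336 i \sqrt{29}$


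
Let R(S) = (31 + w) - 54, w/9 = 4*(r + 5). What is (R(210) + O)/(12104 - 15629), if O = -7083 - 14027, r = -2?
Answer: 841/141 ≈ 5.9645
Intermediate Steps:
O = -21110
w = 108 (w = 9*(4*(-2 + 5)) = 9*(4*3) = 9*12 = 108)
R(S) = 85 (R(S) = (31 + 108) - 54 = 139 - 54 = 85)
(R(210) + O)/(12104 - 15629) = (85 - 21110)/(12104 - 15629) = -21025/(-3525) = -21025*(-1/3525) = 841/141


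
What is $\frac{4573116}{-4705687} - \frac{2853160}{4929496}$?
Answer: $- \frac{4496154368807}{2899583155469} \approx -1.5506$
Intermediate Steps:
$\frac{4573116}{-4705687} - \frac{2853160}{4929496} = 4573116 \left(- \frac{1}{4705687}\right) - \frac{356645}{616187} = - \frac{4573116}{4705687} - \frac{356645}{616187} = - \frac{4496154368807}{2899583155469}$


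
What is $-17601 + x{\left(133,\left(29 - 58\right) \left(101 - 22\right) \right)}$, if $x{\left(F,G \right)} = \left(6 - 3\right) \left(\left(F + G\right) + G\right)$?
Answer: $-30948$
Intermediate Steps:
$x{\left(F,G \right)} = 3 F + 6 G$ ($x{\left(F,G \right)} = 3 \left(F + 2 G\right) = 3 F + 6 G$)
$-17601 + x{\left(133,\left(29 - 58\right) \left(101 - 22\right) \right)} = -17601 + \left(3 \cdot 133 + 6 \left(29 - 58\right) \left(101 - 22\right)\right) = -17601 + \left(399 + 6 \left(\left(-29\right) 79\right)\right) = -17601 + \left(399 + 6 \left(-2291\right)\right) = -17601 + \left(399 - 13746\right) = -17601 - 13347 = -30948$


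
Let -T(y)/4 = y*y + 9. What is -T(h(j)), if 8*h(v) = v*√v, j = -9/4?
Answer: 36135/1024 ≈ 35.288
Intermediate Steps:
j = -9/4 (j = -9*¼ = -9/4 ≈ -2.2500)
h(v) = v^(3/2)/8 (h(v) = (v*√v)/8 = v^(3/2)/8)
T(y) = -36 - 4*y² (T(y) = -4*(y*y + 9) = -4*(y² + 9) = -4*(9 + y²) = -36 - 4*y²)
-T(h(j)) = -(-36 - 4*((-9/4)^(3/2)/8)²) = -(-36 - 4*((-27*I/8)/8)²) = -(-36 - 4*(-27*I/64)²) = -(-36 - 4*(-729/4096)) = -(-36 + 729/1024) = -1*(-36135/1024) = 36135/1024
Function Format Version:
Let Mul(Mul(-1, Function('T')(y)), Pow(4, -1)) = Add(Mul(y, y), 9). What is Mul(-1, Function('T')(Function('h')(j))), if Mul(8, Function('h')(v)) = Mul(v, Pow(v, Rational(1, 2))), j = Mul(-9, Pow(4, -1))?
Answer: Rational(36135, 1024) ≈ 35.288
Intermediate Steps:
j = Rational(-9, 4) (j = Mul(-9, Rational(1, 4)) = Rational(-9, 4) ≈ -2.2500)
Function('h')(v) = Mul(Rational(1, 8), Pow(v, Rational(3, 2))) (Function('h')(v) = Mul(Rational(1, 8), Mul(v, Pow(v, Rational(1, 2)))) = Mul(Rational(1, 8), Pow(v, Rational(3, 2))))
Function('T')(y) = Add(-36, Mul(-4, Pow(y, 2))) (Function('T')(y) = Mul(-4, Add(Mul(y, y), 9)) = Mul(-4, Add(Pow(y, 2), 9)) = Mul(-4, Add(9, Pow(y, 2))) = Add(-36, Mul(-4, Pow(y, 2))))
Mul(-1, Function('T')(Function('h')(j))) = Mul(-1, Add(-36, Mul(-4, Pow(Mul(Rational(1, 8), Pow(Rational(-9, 4), Rational(3, 2))), 2)))) = Mul(-1, Add(-36, Mul(-4, Pow(Mul(Rational(1, 8), Mul(Rational(-27, 8), I)), 2)))) = Mul(-1, Add(-36, Mul(-4, Pow(Mul(Rational(-27, 64), I), 2)))) = Mul(-1, Add(-36, Mul(-4, Rational(-729, 4096)))) = Mul(-1, Add(-36, Rational(729, 1024))) = Mul(-1, Rational(-36135, 1024)) = Rational(36135, 1024)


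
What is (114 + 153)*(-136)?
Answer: -36312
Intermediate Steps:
(114 + 153)*(-136) = 267*(-136) = -36312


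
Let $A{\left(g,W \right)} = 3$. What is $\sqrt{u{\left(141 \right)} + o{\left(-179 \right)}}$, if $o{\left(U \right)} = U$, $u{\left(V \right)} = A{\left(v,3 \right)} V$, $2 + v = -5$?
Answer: $2 \sqrt{61} \approx 15.62$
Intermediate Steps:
$v = -7$ ($v = -2 - 5 = -7$)
$u{\left(V \right)} = 3 V$
$\sqrt{u{\left(141 \right)} + o{\left(-179 \right)}} = \sqrt{3 \cdot 141 - 179} = \sqrt{423 - 179} = \sqrt{244} = 2 \sqrt{61}$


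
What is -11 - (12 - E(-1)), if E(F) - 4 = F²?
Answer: -18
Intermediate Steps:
E(F) = 4 + F²
-11 - (12 - E(-1)) = -11 - (12 - (4 + (-1)²)) = -11 - (12 - (4 + 1)) = -11 - (12 - 1*5) = -11 - (12 - 5) = -11 - 1*7 = -11 - 7 = -18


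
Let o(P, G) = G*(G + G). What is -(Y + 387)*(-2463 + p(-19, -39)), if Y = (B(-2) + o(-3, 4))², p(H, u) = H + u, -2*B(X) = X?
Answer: 3720996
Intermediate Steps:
B(X) = -X/2
o(P, G) = 2*G² (o(P, G) = G*(2*G) = 2*G²)
Y = 1089 (Y = (-½*(-2) + 2*4²)² = (1 + 2*16)² = (1 + 32)² = 33² = 1089)
-(Y + 387)*(-2463 + p(-19, -39)) = -(1089 + 387)*(-2463 + (-19 - 39)) = -1476*(-2463 - 58) = -1476*(-2521) = -1*(-3720996) = 3720996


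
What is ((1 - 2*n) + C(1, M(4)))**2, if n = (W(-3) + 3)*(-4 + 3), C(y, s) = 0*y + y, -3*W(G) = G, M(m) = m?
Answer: 100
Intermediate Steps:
W(G) = -G/3
C(y, s) = y (C(y, s) = 0 + y = y)
n = -4 (n = (-1/3*(-3) + 3)*(-4 + 3) = (1 + 3)*(-1) = 4*(-1) = -4)
((1 - 2*n) + C(1, M(4)))**2 = ((1 - 2*(-4)) + 1)**2 = ((1 + 8) + 1)**2 = (9 + 1)**2 = 10**2 = 100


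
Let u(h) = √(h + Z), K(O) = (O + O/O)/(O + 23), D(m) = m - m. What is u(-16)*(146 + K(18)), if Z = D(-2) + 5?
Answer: 6005*I*√11/41 ≈ 485.76*I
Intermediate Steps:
D(m) = 0
Z = 5 (Z = 0 + 5 = 5)
K(O) = (1 + O)/(23 + O) (K(O) = (O + 1)/(23 + O) = (1 + O)/(23 + O))
u(h) = √(5 + h) (u(h) = √(h + 5) = √(5 + h))
u(-16)*(146 + K(18)) = √(5 - 16)*(146 + (1 + 18)/(23 + 18)) = √(-11)*(146 + 19/41) = (I*√11)*(146 + (1/41)*19) = (I*√11)*(146 + 19/41) = (I*√11)*(6005/41) = 6005*I*√11/41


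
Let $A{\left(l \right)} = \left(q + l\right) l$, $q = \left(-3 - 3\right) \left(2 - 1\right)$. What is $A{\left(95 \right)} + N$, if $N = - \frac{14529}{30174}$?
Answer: $\frac{85035547}{10058} \approx 8454.5$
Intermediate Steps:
$q = -6$ ($q = \left(-6\right) 1 = -6$)
$N = - \frac{4843}{10058}$ ($N = \left(-14529\right) \frac{1}{30174} = - \frac{4843}{10058} \approx -0.48151$)
$A{\left(l \right)} = l \left(-6 + l\right)$ ($A{\left(l \right)} = \left(-6 + l\right) l = l \left(-6 + l\right)$)
$A{\left(95 \right)} + N = 95 \left(-6 + 95\right) - \frac{4843}{10058} = 95 \cdot 89 - \frac{4843}{10058} = 8455 - \frac{4843}{10058} = \frac{85035547}{10058}$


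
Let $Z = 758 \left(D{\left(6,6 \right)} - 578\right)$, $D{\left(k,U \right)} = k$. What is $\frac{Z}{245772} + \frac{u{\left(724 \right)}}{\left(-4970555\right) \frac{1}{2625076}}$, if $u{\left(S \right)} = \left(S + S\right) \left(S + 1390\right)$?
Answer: $- \frac{493728631070302766}{305405810865} \approx -1.6166 \cdot 10^{6}$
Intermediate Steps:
$u{\left(S \right)} = 2 S \left(1390 + S\right)$
$Z = -433576$ ($Z = 758 \left(6 - 578\right) = 758 \left(-572\right) = -433576$)
$\frac{Z}{245772} + \frac{u{\left(724 \right)}}{\left(-4970555\right) \frac{1}{2625076}} = - \frac{433576}{245772} + \frac{2 \cdot 724 \left(1390 + 724\right)}{\left(-4970555\right) \frac{1}{2625076}} = \left(-433576\right) \frac{1}{245772} + \frac{2 \cdot 724 \cdot 2114}{\left(-4970555\right) \frac{1}{2625076}} = - \frac{108394}{61443} + \frac{3061072}{- \frac{4970555}{2625076}} = - \frac{108394}{61443} + 3061072 \left(- \frac{2625076}{4970555}\right) = - \frac{108394}{61443} - \frac{8035546641472}{4970555} = - \frac{493728631070302766}{305405810865}$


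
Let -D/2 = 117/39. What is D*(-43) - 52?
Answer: 206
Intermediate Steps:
D = -6 (D = -234/39 = -2*3 = -6)
D*(-43) - 52 = -6*(-43) - 52 = 258 - 52 = 206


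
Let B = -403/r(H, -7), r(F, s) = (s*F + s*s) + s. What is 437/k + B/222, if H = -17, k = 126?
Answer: 26477/7659 ≈ 3.4570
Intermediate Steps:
r(F, s) = s + s**2 + F*s (r(F, s) = (F*s + s**2) + s = (s**2 + F*s) + s = s + s**2 + F*s)
B = -403/161 (B = -403*(-1/(7*(1 - 17 - 7))) = -403/((-7*(-23))) = -403/161 ≈ -2.5031)
437/k + B/222 = 437/126 - 403/161/222 = 437*(1/126) - 403/161*1/222 = 437/126 - 403/35742 = 26477/7659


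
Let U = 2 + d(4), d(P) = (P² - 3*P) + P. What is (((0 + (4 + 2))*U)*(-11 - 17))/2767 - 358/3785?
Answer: -7349386/10473095 ≈ -0.70174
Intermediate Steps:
d(P) = P² - 2*P
U = 10 (U = 2 + 4*(-2 + 4) = 2 + 4*2 = 2 + 8 = 10)
(((0 + (4 + 2))*U)*(-11 - 17))/2767 - 358/3785 = (((0 + (4 + 2))*10)*(-11 - 17))/2767 - 358/3785 = (((0 + 6)*10)*(-28))*(1/2767) - 358*1/3785 = ((6*10)*(-28))*(1/2767) - 358/3785 = (60*(-28))*(1/2767) - 358/3785 = -1680*1/2767 - 358/3785 = -1680/2767 - 358/3785 = -7349386/10473095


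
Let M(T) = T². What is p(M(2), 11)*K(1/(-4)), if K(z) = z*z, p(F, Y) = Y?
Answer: 11/16 ≈ 0.68750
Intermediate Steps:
K(z) = z²
p(M(2), 11)*K(1/(-4)) = 11*(1/(-4))² = 11*(-¼)² = 11*(1/16) = 11/16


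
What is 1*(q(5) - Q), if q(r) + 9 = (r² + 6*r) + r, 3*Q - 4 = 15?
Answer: 134/3 ≈ 44.667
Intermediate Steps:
Q = 19/3 (Q = 4/3 + (⅓)*15 = 4/3 + 5 = 19/3 ≈ 6.3333)
q(r) = -9 + r² + 7*r (q(r) = -9 + ((r² + 6*r) + r) = -9 + (r² + 7*r) = -9 + r² + 7*r)
1*(q(5) - Q) = 1*((-9 + 5² + 7*5) - 1*19/3) = 1*((-9 + 25 + 35) - 19/3) = 1*(51 - 19/3) = 1*(134/3) = 134/3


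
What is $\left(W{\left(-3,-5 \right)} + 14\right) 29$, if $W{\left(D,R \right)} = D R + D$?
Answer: $754$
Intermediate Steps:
$W{\left(D,R \right)} = D + D R$
$\left(W{\left(-3,-5 \right)} + 14\right) 29 = \left(- 3 \left(1 - 5\right) + 14\right) 29 = \left(\left(-3\right) \left(-4\right) + 14\right) 29 = \left(12 + 14\right) 29 = 26 \cdot 29 = 754$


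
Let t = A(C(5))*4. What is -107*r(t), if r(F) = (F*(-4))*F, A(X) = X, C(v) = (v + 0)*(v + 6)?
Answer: 20715200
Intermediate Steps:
C(v) = v*(6 + v)
t = 220 (t = (5*(6 + 5))*4 = (5*11)*4 = 55*4 = 220)
r(F) = -4*F**2 (r(F) = (-4*F)*F = -4*F**2)
-107*r(t) = -(-428)*220**2 = -(-428)*48400 = -107*(-193600) = 20715200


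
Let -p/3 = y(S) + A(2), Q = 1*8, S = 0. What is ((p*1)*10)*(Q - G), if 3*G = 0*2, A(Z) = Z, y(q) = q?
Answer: -480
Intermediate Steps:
Q = 8
G = 0 (G = (0*2)/3 = (⅓)*0 = 0)
p = -6 (p = -3*(0 + 2) = -3*2 = -6)
((p*1)*10)*(Q - G) = (-6*1*10)*(8 - 1*0) = (-6*10)*(8 + 0) = -60*8 = -480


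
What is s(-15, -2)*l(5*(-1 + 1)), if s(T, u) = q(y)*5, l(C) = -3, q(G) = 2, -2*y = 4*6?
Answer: -30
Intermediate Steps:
y = -12 (y = -2*6 = -½*24 = -12)
s(T, u) = 10 (s(T, u) = 2*5 = 10)
s(-15, -2)*l(5*(-1 + 1)) = 10*(-3) = -30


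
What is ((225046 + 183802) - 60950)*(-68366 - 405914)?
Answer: -165001063440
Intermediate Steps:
((225046 + 183802) - 60950)*(-68366 - 405914) = (408848 - 60950)*(-474280) = 347898*(-474280) = -165001063440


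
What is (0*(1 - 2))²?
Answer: 0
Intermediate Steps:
(0*(1 - 2))² = (0*(-1))² = 0² = 0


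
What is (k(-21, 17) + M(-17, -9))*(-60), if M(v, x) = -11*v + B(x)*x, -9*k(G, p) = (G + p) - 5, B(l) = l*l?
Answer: 32460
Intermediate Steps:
B(l) = l**2
k(G, p) = 5/9 - G/9 - p/9 (k(G, p) = -((G + p) - 5)/9 = -(-5 + G + p)/9 = 5/9 - G/9 - p/9)
M(v, x) = x**3 - 11*v (M(v, x) = -11*v + x**2*x = -11*v + x**3 = x**3 - 11*v)
(k(-21, 17) + M(-17, -9))*(-60) = ((5/9 - 1/9*(-21) - 1/9*17) + ((-9)**3 - 11*(-17)))*(-60) = ((5/9 + 7/3 - 17/9) + (-729 + 187))*(-60) = (1 - 542)*(-60) = -541*(-60) = 32460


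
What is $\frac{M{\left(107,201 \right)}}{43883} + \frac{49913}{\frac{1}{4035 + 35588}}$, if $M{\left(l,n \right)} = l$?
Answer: $\frac{86787531928624}{43883} \approx 1.9777 \cdot 10^{9}$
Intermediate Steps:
$\frac{M{\left(107,201 \right)}}{43883} + \frac{49913}{\frac{1}{4035 + 35588}} = \frac{107}{43883} + \frac{49913}{\frac{1}{4035 + 35588}} = 107 \cdot \frac{1}{43883} + \frac{49913}{\frac{1}{39623}} = \frac{107}{43883} + 49913 \frac{1}{\frac{1}{39623}} = \frac{107}{43883} + 49913 \cdot 39623 = \frac{107}{43883} + 1977702799 = \frac{86787531928624}{43883}$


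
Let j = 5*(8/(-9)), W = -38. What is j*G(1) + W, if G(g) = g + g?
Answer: -422/9 ≈ -46.889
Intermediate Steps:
G(g) = 2*g
j = -40/9 (j = 5*(8*(-⅑)) = 5*(-8/9) = -40/9 ≈ -4.4444)
j*G(1) + W = -80/9 - 38 = -422/9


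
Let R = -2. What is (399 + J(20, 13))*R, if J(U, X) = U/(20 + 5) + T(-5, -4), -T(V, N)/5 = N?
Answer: -4198/5 ≈ -839.60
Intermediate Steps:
T(V, N) = -5*N
J(U, X) = 20 + U/25 (J(U, X) = U/(20 + 5) - 5*(-4) = U/25 + 20 = 20 + U/25)
(399 + J(20, 13))*R = (399 + (20 + (1/25)*20))*(-2) = (399 + (20 + ⅘))*(-2) = (399 + 104/5)*(-2) = (2099/5)*(-2) = -4198/5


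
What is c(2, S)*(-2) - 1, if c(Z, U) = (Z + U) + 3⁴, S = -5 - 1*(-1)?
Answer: -159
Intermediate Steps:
S = -4 (S = -5 + 1 = -4)
c(Z, U) = 81 + U + Z (c(Z, U) = (U + Z) + 81 = 81 + U + Z)
c(2, S)*(-2) - 1 = (81 - 4 + 2)*(-2) - 1 = 79*(-2) - 1 = -158 - 1 = -159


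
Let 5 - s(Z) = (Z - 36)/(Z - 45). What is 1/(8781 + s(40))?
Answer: 5/43934 ≈ 0.00011381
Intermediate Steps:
s(Z) = 5 - (-36 + Z)/(-45 + Z) (s(Z) = 5 - (Z - 36)/(Z - 45) = 5 - (-36 + Z)/(-45 + Z))
1/(8781 + s(40)) = 1/(8781 + (-189 + 4*40)/(-45 + 40)) = 1/(8781 + (-189 + 160)/(-5)) = 1/(8781 - ⅕*(-29)) = 1/(8781 + 29/5) = 1/(43934/5) = 5/43934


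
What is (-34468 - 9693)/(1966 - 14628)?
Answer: 3397/974 ≈ 3.4877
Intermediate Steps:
(-34468 - 9693)/(1966 - 14628) = -44161/(-12662) = -44161*(-1/12662) = 3397/974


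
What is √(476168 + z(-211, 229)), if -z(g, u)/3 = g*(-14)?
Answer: √467306 ≈ 683.60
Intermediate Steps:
z(g, u) = 42*g (z(g, u) = -3*g*(-14) = -(-42)*g = 42*g)
√(476168 + z(-211, 229)) = √(476168 + 42*(-211)) = √(476168 - 8862) = √467306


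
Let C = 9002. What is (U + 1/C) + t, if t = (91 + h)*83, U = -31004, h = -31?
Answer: -234268047/9002 ≈ -26024.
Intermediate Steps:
t = 4980 (t = (91 - 31)*83 = 60*83 = 4980)
(U + 1/C) + t = (-31004 + 1/9002) + 4980 = -279098007/9002 + 4980 = -234268047/9002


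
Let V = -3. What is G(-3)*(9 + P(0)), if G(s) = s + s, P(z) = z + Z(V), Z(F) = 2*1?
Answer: -66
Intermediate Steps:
Z(F) = 2
P(z) = 2 + z (P(z) = z + 2 = 2 + z)
G(s) = 2*s
G(-3)*(9 + P(0)) = (2*(-3))*(9 + (2 + 0)) = -6*(9 + 2) = -6*11 = -66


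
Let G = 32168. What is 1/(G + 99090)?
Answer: 1/131258 ≈ 7.6186e-6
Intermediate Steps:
1/(G + 99090) = 1/(32168 + 99090) = 1/131258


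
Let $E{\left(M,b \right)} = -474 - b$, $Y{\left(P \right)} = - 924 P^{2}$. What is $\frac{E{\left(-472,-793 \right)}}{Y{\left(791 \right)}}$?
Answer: $- \frac{29}{52557204} \approx -5.5178 \cdot 10^{-7}$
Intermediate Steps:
$\frac{E{\left(-472,-793 \right)}}{Y{\left(791 \right)}} = \frac{-474 - -793}{\left(-924\right) 791^{2}} = \frac{-474 + 793}{\left(-924\right) 625681} = \frac{319}{-578129244} = 319 \left(- \frac{1}{578129244}\right) = - \frac{29}{52557204}$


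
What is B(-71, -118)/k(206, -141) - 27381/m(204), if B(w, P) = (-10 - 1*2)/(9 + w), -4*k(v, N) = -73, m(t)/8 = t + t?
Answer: -20628289/2462144 ≈ -8.3782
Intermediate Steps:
m(t) = 16*t (m(t) = 8*(t + t) = 8*(2*t) = 16*t)
k(v, N) = 73/4 (k(v, N) = -¼*(-73) = 73/4)
B(w, P) = -12/(9 + w) (B(w, P) = (-10 - 2)/(9 + w) = -12/(9 + w))
B(-71, -118)/k(206, -141) - 27381/m(204) = (-12/(9 - 71))/(73/4) - 27381/(16*204) = -12/(-62)*(4/73) - 27381/3264 = -12*(-1/62)*(4/73) - 27381*1/3264 = (6/31)*(4/73) - 9127/1088 = 24/2263 - 9127/1088 = -20628289/2462144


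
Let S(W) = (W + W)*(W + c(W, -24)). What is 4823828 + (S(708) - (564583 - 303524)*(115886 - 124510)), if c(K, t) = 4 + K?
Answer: 2258207364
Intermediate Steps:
S(W) = 2*W*(4 + 2*W) (S(W) = (W + W)*(W + (4 + W)) = (2*W)*(4 + 2*W) = 2*W*(4 + 2*W))
4823828 + (S(708) - (564583 - 303524)*(115886 - 124510)) = 4823828 + (4*708*(2 + 708) - (564583 - 303524)*(115886 - 124510)) = 4823828 + (4*708*710 - 261059*(-8624)) = 4823828 + (2010720 - 1*(-2251372816)) = 4823828 + (2010720 + 2251372816) = 4823828 + 2253383536 = 2258207364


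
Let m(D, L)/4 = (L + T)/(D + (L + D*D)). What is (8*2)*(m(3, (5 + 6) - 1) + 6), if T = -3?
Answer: 1280/11 ≈ 116.36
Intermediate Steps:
m(D, L) = 4*(-3 + L)/(D + L + D²) (m(D, L) = 4*((L - 3)/(D + (L + D*D))) = 4*((-3 + L)/(D + (L + D²))) = 4*((-3 + L)/(D + L + D²)) = 4*(-3 + L)/(D + L + D²))
(8*2)*(m(3, (5 + 6) - 1) + 6) = (8*2)*(4*(-3 + ((5 + 6) - 1))/(3 + ((5 + 6) - 1) + 3²) + 6) = 16*(4*(-3 + (11 - 1))/(3 + (11 - 1) + 9) + 6) = 16*(4*(-3 + 10)/(3 + 10 + 9) + 6) = 16*(4*7/22 + 6) = 16*(4*(1/22)*7 + 6) = 16*(14/11 + 6) = 16*(80/11) = 1280/11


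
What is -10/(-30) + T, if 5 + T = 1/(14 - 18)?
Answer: -59/12 ≈ -4.9167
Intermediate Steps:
T = -21/4 (T = -5 + 1/(14 - 18) = -5 + 1/(-4) = -5 - 1/4 = -21/4 ≈ -5.2500)
-10/(-30) + T = -10/(-30) - 21/4 = -10*(-1/30) - 21/4 = 1/3 - 21/4 = -59/12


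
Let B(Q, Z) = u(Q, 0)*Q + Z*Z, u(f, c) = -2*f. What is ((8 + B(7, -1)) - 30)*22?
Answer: -2618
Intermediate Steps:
B(Q, Z) = Z**2 - 2*Q**2 (B(Q, Z) = (-2*Q)*Q + Z*Z = -2*Q**2 + Z**2 = Z**2 - 2*Q**2)
((8 + B(7, -1)) - 30)*22 = ((8 + ((-1)**2 - 2*7**2)) - 30)*22 = ((8 + (1 - 2*49)) - 30)*22 = ((8 + (1 - 98)) - 30)*22 = ((8 - 97) - 30)*22 = (-89 - 30)*22 = -119*22 = -2618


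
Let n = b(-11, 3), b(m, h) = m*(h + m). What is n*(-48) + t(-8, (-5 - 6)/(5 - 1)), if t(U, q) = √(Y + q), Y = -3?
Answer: -4224 + I*√23/2 ≈ -4224.0 + 2.3979*I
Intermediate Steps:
t(U, q) = √(-3 + q)
n = 88 (n = -11*(3 - 11) = -11*(-8) = 88)
n*(-48) + t(-8, (-5 - 6)/(5 - 1)) = 88*(-48) + √(-3 + (-5 - 6)/(5 - 1)) = -4224 + √(-3 - 11/4) = -4224 + √(-23/4) = -4224 + I*√23/2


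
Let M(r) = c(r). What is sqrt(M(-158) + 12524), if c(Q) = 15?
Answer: sqrt(12539) ≈ 111.98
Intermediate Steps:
M(r) = 15
sqrt(M(-158) + 12524) = sqrt(15 + 12524) = sqrt(12539)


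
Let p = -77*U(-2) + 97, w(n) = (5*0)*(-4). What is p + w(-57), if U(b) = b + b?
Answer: 405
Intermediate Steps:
w(n) = 0 (w(n) = 0*(-4) = 0)
U(b) = 2*b
p = 405 (p = -154*(-2) + 97 = -77*(-4) + 97 = 308 + 97 = 405)
p + w(-57) = 405 + 0 = 405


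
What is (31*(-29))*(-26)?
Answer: 23374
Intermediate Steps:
(31*(-29))*(-26) = -899*(-26) = 23374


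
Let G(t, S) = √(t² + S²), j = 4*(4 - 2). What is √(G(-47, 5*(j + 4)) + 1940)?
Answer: √(1940 + √5809) ≈ 44.902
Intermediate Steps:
j = 8 (j = 4*2 = 8)
G(t, S) = √(S² + t²)
√(G(-47, 5*(j + 4)) + 1940) = √(√((5*(8 + 4))² + (-47)²) + 1940) = √(√((5*12)² + 2209) + 1940) = √(√(60² + 2209) + 1940) = √(√(3600 + 2209) + 1940) = √(√5809 + 1940) = √(1940 + √5809)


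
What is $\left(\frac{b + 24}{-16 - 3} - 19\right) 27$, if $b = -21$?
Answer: $- \frac{9828}{19} \approx -517.26$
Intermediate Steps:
$\left(\frac{b + 24}{-16 - 3} - 19\right) 27 = \left(\frac{-21 + 24}{-16 - 3} - 19\right) 27 = \left(\frac{3}{-19} - 19\right) 27 = \left(3 \left(- \frac{1}{19}\right) - 19\right) 27 = \left(- \frac{3}{19} - 19\right) 27 = \left(- \frac{364}{19}\right) 27 = - \frac{9828}{19}$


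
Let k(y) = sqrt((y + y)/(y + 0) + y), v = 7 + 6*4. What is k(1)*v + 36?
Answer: 36 + 31*sqrt(3) ≈ 89.694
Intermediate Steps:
v = 31 (v = 7 + 24 = 31)
k(y) = sqrt(2 + y) (k(y) = sqrt((2*y)/y + y) = sqrt(2 + y))
k(1)*v + 36 = sqrt(2 + 1)*31 + 36 = sqrt(3)*31 + 36 = 31*sqrt(3) + 36 = 36 + 31*sqrt(3)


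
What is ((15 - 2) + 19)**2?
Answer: 1024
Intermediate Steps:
((15 - 2) + 19)**2 = (13 + 19)**2 = 32**2 = 1024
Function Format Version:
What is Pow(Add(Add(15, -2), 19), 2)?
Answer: 1024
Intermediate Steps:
Pow(Add(Add(15, -2), 19), 2) = Pow(Add(13, 19), 2) = Pow(32, 2) = 1024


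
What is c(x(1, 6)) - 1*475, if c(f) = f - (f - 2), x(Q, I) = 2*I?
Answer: -473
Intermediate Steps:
c(f) = 2 (c(f) = f - (-2 + f) = f + (2 - f) = 2)
c(x(1, 6)) - 1*475 = 2 - 1*475 = 2 - 475 = -473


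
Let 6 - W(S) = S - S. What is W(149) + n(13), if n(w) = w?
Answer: 19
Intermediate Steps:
W(S) = 6 (W(S) = 6 - (S - S) = 6 - 1*0 = 6 + 0 = 6)
W(149) + n(13) = 6 + 13 = 19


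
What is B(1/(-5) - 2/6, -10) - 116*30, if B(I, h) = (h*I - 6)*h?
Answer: -10420/3 ≈ -3473.3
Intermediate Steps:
B(I, h) = h*(-6 + I*h) (B(I, h) = (I*h - 6)*h = (-6 + I*h)*h = h*(-6 + I*h))
B(1/(-5) - 2/6, -10) - 116*30 = -10*(-6 + (1/(-5) - 2/6)*(-10)) - 116*30 = -10*(-6 + (1*(-⅕) - 2*⅙)*(-10)) - 3480 = -10*(-6 + (-⅕ - ⅓)*(-10)) - 3480 = -10*(-6 - 8/15*(-10)) - 3480 = -10*(-6 + 16/3) - 3480 = -10*(-⅔) - 3480 = 20/3 - 3480 = -10420/3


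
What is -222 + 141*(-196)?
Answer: -27858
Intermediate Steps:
-222 + 141*(-196) = -222 - 27636 = -27858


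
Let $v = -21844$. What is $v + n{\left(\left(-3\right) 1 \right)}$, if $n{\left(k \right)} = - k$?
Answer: $-21841$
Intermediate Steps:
$v + n{\left(\left(-3\right) 1 \right)} = -21844 - \left(-3\right) 1 = -21844 - -3 = -21844 + 3 = -21841$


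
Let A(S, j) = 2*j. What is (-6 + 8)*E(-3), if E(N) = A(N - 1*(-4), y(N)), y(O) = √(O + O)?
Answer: 4*I*√6 ≈ 9.798*I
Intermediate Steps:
y(O) = √2*√O (y(O) = √(2*O) = √2*√O)
E(N) = 2*√2*√N (E(N) = 2*(√2*√N) = 2*√2*√N)
(-6 + 8)*E(-3) = (-6 + 8)*(2*√2*√(-3)) = 2*(2*√2*(I*√3)) = 2*(2*I*√6) = 4*I*√6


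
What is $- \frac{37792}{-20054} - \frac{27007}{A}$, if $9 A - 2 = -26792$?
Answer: $\frac{981138847}{89541110} \approx 10.957$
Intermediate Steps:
$A = - \frac{8930}{3}$ ($A = \frac{2}{9} + \frac{1}{9} \left(-26792\right) = \frac{2}{9} - \frac{26792}{9} = - \frac{8930}{3} \approx -2976.7$)
$- \frac{37792}{-20054} - \frac{27007}{A} = - \frac{37792}{-20054} - \frac{27007}{- \frac{8930}{3}} = \left(-37792\right) \left(- \frac{1}{20054}\right) - - \frac{81021}{8930} = \frac{18896}{10027} + \frac{81021}{8930} = \frac{981138847}{89541110}$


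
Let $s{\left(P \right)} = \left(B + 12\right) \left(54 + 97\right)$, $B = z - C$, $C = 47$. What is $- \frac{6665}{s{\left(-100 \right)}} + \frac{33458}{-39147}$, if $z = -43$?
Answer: $- \frac{14794841}{51230374} \approx -0.28879$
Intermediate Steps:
$B = -90$ ($B = -43 - 47 = -90$)
$s{\left(P \right)} = -11778$ ($s{\left(P \right)} = \left(-90 + 12\right) \left(54 + 97\right) = \left(-78\right) 151 = -11778$)
$- \frac{6665}{s{\left(-100 \right)}} + \frac{33458}{-39147} = - \frac{6665}{-11778} + \frac{33458}{-39147} = \left(-6665\right) \left(- \frac{1}{11778}\right) + 33458 \left(- \frac{1}{39147}\right) = \frac{6665}{11778} - \frac{33458}{39147} = - \frac{14794841}{51230374}$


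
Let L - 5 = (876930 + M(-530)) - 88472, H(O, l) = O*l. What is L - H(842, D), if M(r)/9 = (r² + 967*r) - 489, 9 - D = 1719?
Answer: 139392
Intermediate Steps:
D = -1710 (D = 9 - 1*1719 = 9 - 1719 = -1710)
M(r) = -4401 + 9*r² + 8703*r (M(r) = 9*((r² + 967*r) - 489) = 9*(-489 + r² + 967*r) = -4401 + 9*r² + 8703*r)
L = -1300428 (L = 5 + ((876930 + (-4401 + 9*(-530)² + 8703*(-530))) - 88472) = 5 + ((876930 + (-4401 + 9*280900 - 4612590)) - 88472) = 5 + ((876930 + (-4401 + 2528100 - 4612590)) - 88472) = 5 + ((876930 - 2088891) - 88472) = 5 + (-1211961 - 88472) = 5 - 1300433 = -1300428)
L - H(842, D) = -1300428 - 842*(-1710) = -1300428 - 1*(-1439820) = -1300428 + 1439820 = 139392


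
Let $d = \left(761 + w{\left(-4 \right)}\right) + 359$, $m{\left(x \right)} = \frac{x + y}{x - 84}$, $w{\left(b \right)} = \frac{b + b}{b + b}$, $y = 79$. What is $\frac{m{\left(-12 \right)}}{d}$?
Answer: $- \frac{67}{107616} \approx -0.00062258$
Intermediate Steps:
$w{\left(b \right)} = 1$ ($w{\left(b \right)} = \frac{2 b}{2 b} = 2 b \frac{1}{2 b} = 1$)
$m{\left(x \right)} = \frac{79 + x}{-84 + x}$ ($m{\left(x \right)} = \frac{x + 79}{x - 84} = \frac{79 + x}{-84 + x}$)
$d = 1121$ ($d = \left(761 + 1\right) + 359 = 762 + 359 = 1121$)
$\frac{m{\left(-12 \right)}}{d} = \frac{\frac{1}{-84 - 12} \left(79 - 12\right)}{1121} = \frac{1}{-96} \cdot 67 \cdot \frac{1}{1121} = \left(- \frac{1}{96}\right) 67 \cdot \frac{1}{1121} = \left(- \frac{67}{96}\right) \frac{1}{1121} = - \frac{67}{107616}$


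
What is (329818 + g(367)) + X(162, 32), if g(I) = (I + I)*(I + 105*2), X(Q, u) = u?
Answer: 753368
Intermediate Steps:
g(I) = 2*I*(210 + I) (g(I) = (2*I)*(I + 210) = (2*I)*(210 + I) = 2*I*(210 + I))
(329818 + g(367)) + X(162, 32) = (329818 + 2*367*(210 + 367)) + 32 = (329818 + 2*367*577) + 32 = (329818 + 423518) + 32 = 753336 + 32 = 753368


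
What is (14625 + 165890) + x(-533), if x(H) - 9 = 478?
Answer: 181002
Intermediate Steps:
x(H) = 487 (x(H) = 9 + 478 = 487)
(14625 + 165890) + x(-533) = (14625 + 165890) + 487 = 180515 + 487 = 181002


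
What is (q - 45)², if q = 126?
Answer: 6561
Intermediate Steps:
(q - 45)² = (126 - 45)² = 81² = 6561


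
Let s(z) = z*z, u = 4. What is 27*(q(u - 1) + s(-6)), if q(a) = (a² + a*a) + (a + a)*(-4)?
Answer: 810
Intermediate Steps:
s(z) = z²
q(a) = -8*a + 2*a² (q(a) = (a² + a²) + (2*a)*(-4) = 2*a² - 8*a = -8*a + 2*a²)
27*(q(u - 1) + s(-6)) = 27*(2*(4 - 1)*(-4 + (4 - 1)) + (-6)²) = 27*(2*3*(-4 + 3) + 36) = 27*(2*3*(-1) + 36) = 27*(-6 + 36) = 27*30 = 810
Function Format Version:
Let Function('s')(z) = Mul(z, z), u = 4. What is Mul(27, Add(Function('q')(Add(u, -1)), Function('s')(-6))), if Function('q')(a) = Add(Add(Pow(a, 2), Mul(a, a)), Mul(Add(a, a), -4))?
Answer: 810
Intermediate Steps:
Function('s')(z) = Pow(z, 2)
Function('q')(a) = Add(Mul(-8, a), Mul(2, Pow(a, 2))) (Function('q')(a) = Add(Add(Pow(a, 2), Pow(a, 2)), Mul(Mul(2, a), -4)) = Add(Mul(2, Pow(a, 2)), Mul(-8, a)) = Add(Mul(-8, a), Mul(2, Pow(a, 2))))
Mul(27, Add(Function('q')(Add(u, -1)), Function('s')(-6))) = Mul(27, Add(Mul(2, Add(4, -1), Add(-4, Add(4, -1))), Pow(-6, 2))) = Mul(27, Add(Mul(2, 3, Add(-4, 3)), 36)) = Mul(27, Add(Mul(2, 3, -1), 36)) = Mul(27, Add(-6, 36)) = Mul(27, 30) = 810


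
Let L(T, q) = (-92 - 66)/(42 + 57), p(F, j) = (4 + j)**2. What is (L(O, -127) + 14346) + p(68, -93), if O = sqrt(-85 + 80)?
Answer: 2204275/99 ≈ 22265.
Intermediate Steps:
O = I*sqrt(5) (O = sqrt(-5) = I*sqrt(5) ≈ 2.2361*I)
L(T, q) = -158/99
(L(O, -127) + 14346) + p(68, -93) = (-158/99 + 14346) + (4 - 93)**2 = 1420096/99 + (-89)**2 = 1420096/99 + 7921 = 2204275/99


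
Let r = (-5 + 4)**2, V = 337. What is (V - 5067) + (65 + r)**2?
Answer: -374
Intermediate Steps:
r = 1 (r = (-1)**2 = 1)
(V - 5067) + (65 + r)**2 = (337 - 5067) + (65 + 1)**2 = -4730 + 66**2 = -4730 + 4356 = -374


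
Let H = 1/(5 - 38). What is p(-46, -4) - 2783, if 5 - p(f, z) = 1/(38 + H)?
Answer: -3480867/1253 ≈ -2778.0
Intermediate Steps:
H = -1/33 (H = 1/(-33) = -1/33 ≈ -0.030303)
p(f, z) = 6232/1253 (p(f, z) = 5 - 1/(38 - 1/33) = 5 - 1/1253/33 = 5 - 1*33/1253 = 5 - 33/1253 = 6232/1253)
p(-46, -4) - 2783 = 6232/1253 - 2783 = -3480867/1253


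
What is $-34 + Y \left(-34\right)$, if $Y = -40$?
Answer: $1326$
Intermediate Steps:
$-34 + Y \left(-34\right) = -34 - -1360 = -34 + 1360 = 1326$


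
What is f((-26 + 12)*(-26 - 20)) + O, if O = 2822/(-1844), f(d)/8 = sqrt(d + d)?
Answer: -1411/922 + 16*sqrt(322) ≈ 285.58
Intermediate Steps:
f(d) = 8*sqrt(2)*sqrt(d) (f(d) = 8*sqrt(d + d) = 8*sqrt(2*d) = 8*(sqrt(2)*sqrt(d)) = 8*sqrt(2)*sqrt(d))
O = -1411/922 (O = 2822*(-1/1844) = -1411/922 ≈ -1.5304)
f((-26 + 12)*(-26 - 20)) + O = 8*sqrt(2)*sqrt((-26 + 12)*(-26 - 20)) - 1411/922 = 8*sqrt(2)*sqrt(-14*(-46)) - 1411/922 = 8*sqrt(2)*sqrt(644) - 1411/922 = 8*sqrt(2)*(2*sqrt(161)) - 1411/922 = 16*sqrt(322) - 1411/922 = -1411/922 + 16*sqrt(322)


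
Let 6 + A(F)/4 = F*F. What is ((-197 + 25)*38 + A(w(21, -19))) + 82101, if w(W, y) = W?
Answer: 77305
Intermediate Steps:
A(F) = -24 + 4*F**2 (A(F) = -24 + 4*(F*F) = -24 + 4*F**2)
((-197 + 25)*38 + A(w(21, -19))) + 82101 = ((-197 + 25)*38 + (-24 + 4*21**2)) + 82101 = (-172*38 + (-24 + 4*441)) + 82101 = (-6536 + (-24 + 1764)) + 82101 = (-6536 + 1740) + 82101 = -4796 + 82101 = 77305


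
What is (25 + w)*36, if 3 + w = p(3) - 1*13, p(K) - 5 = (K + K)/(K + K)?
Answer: 540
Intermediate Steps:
p(K) = 6 (p(K) = 5 + (K + K)/(K + K) = 5 + (2*K)/((2*K)) = 5 + (2*K)*(1/(2*K)) = 5 + 1 = 6)
w = -10 (w = -3 + (6 - 1*13) = -3 + (6 - 13) = -3 - 7 = -10)
(25 + w)*36 = (25 - 10)*36 = 15*36 = 540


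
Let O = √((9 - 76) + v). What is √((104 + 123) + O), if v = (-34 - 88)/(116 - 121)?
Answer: √(5675 + 5*I*√1065)/5 ≈ 15.068 + 0.21658*I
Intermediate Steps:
v = 122/5 (v = -122/(-5) = -122*(-⅕) = 122/5 ≈ 24.400)
O = I*√1065/5 (O = √((9 - 76) + 122/5) = √(-67 + 122/5) = √(-213/5) = I*√1065/5 ≈ 6.5269*I)
√((104 + 123) + O) = √((104 + 123) + I*√1065/5) = √(227 + I*√1065/5)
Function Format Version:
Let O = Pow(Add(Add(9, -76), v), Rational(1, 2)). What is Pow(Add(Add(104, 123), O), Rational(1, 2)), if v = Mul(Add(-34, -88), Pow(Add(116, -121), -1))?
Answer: Mul(Rational(1, 5), Pow(Add(5675, Mul(5, I, Pow(1065, Rational(1, 2)))), Rational(1, 2))) ≈ Add(15.068, Mul(0.21658, I))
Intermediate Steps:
v = Rational(122, 5) (v = Mul(-122, Pow(-5, -1)) = Mul(-122, Rational(-1, 5)) = Rational(122, 5) ≈ 24.400)
O = Mul(Rational(1, 5), I, Pow(1065, Rational(1, 2))) (O = Pow(Add(Add(9, -76), Rational(122, 5)), Rational(1, 2)) = Pow(Add(-67, Rational(122, 5)), Rational(1, 2)) = Pow(Rational(-213, 5), Rational(1, 2)) = Mul(Rational(1, 5), I, Pow(1065, Rational(1, 2))) ≈ Mul(6.5269, I))
Pow(Add(Add(104, 123), O), Rational(1, 2)) = Pow(Add(Add(104, 123), Mul(Rational(1, 5), I, Pow(1065, Rational(1, 2)))), Rational(1, 2)) = Pow(Add(227, Mul(Rational(1, 5), I, Pow(1065, Rational(1, 2)))), Rational(1, 2))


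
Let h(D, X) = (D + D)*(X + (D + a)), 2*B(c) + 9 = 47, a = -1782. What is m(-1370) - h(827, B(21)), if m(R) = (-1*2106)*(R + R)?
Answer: 7318584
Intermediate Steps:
B(c) = 19 (B(c) = -9/2 + (½)*47 = -9/2 + 47/2 = 19)
h(D, X) = 2*D*(-1782 + D + X) (h(D, X) = (D + D)*(X + (D - 1782)) = (2*D)*(X + (-1782 + D)) = (2*D)*(-1782 + D + X) = 2*D*(-1782 + D + X))
m(R) = -4212*R
m(-1370) - h(827, B(21)) = -4212*(-1370) - 2*827*(-1782 + 827 + 19) = 5770440 - 2*827*(-936) = 5770440 - 1*(-1548144) = 5770440 + 1548144 = 7318584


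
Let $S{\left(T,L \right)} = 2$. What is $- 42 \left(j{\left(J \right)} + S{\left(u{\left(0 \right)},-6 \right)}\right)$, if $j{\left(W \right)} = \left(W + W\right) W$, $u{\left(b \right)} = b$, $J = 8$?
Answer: $-5460$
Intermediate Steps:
$j{\left(W \right)} = 2 W^{2}$ ($j{\left(W \right)} = 2 W W = 2 W^{2}$)
$- 42 \left(j{\left(J \right)} + S{\left(u{\left(0 \right)},-6 \right)}\right) = - 42 \left(2 \cdot 8^{2} + 2\right) = - 42 \left(2 \cdot 64 + 2\right) = - 42 \left(128 + 2\right) = \left(-42\right) 130 = -5460$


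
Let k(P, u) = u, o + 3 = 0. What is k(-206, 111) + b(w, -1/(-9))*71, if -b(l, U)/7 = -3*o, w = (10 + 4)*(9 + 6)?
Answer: -4362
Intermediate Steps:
o = -3 (o = -3 + 0 = -3)
w = 210 (w = 14*15 = 210)
b(l, U) = -63 (b(l, U) = -(-21)*(-3) = -7*9 = -63)
k(-206, 111) + b(w, -1/(-9))*71 = 111 - 63*71 = 111 - 4473 = -4362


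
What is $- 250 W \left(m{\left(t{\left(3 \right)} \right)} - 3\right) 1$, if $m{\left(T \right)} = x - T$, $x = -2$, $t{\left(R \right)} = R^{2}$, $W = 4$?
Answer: $14000$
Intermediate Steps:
$m{\left(T \right)} = -2 - T$
$- 250 W \left(m{\left(t{\left(3 \right)} \right)} - 3\right) 1 = - 250 \cdot 4 \left(\left(-2 - 3^{2}\right) - 3\right) 1 = - 250 \cdot 4 \left(\left(-2 - 9\right) - 3\right) 1 = - 250 \cdot 4 \left(-11 - 3\right) 1 = - 250 \cdot 4 \left(-14\right) 1 = - 250 \left(\left(-56\right) 1\right) = \left(-250\right) \left(-56\right) = 14000$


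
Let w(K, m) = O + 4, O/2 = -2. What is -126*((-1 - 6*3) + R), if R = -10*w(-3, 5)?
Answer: 2394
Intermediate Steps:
O = -4 (O = 2*(-2) = -4)
w(K, m) = 0 (w(K, m) = -4 + 4 = 0)
R = 0 (R = -10*0 = 0)
-126*((-1 - 6*3) + R) = -126*((-1 - 6*3) + 0) = -126*((-1 - 18) + 0) = -126*(-19 + 0) = -126*(-19) = 2394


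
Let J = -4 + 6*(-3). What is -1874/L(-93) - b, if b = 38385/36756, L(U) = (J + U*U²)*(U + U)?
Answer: -319056735163/305512796748 ≈ -1.0443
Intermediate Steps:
J = -22 (J = -4 - 18 = -22)
L(U) = 2*U*(-22 + U³) (L(U) = (-22 + U*U²)*(U + U) = (-22 + U³)*(2*U) = 2*U*(-22 + U³))
b = 4265/4084 (b = 38385*(1/36756) = 4265/4084 ≈ 1.0443)
-1874/L(-93) - b = -1874*(-1/(186*(-22 + (-93)³))) - 1*4265/4084 = -1874*(-1/(186*(-22 - 804357))) - 4265/4084 = -1874/(2*(-93)*(-804379)) - 4265/4084 = -1874/149614494 - 4265/4084 = -1874*1/149614494 - 4265/4084 = -937/74807247 - 4265/4084 = -319056735163/305512796748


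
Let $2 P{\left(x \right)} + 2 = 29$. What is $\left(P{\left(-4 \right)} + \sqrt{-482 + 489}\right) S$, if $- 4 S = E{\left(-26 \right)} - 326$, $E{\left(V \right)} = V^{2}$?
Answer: $- \frac{4725}{4} - \frac{175 \sqrt{7}}{2} \approx -1412.8$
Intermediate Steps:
$P{\left(x \right)} = \frac{27}{2}$ ($P{\left(x \right)} = -1 + \frac{1}{2} \cdot 29 = -1 + \frac{29}{2} = \frac{27}{2}$)
$S = - \frac{175}{2}$ ($S = - \frac{\left(-26\right)^{2} - 326}{4} = - \frac{676 - 326}{4} = \left(- \frac{1}{4}\right) 350 = - \frac{175}{2} \approx -87.5$)
$\left(P{\left(-4 \right)} + \sqrt{-482 + 489}\right) S = \left(\frac{27}{2} + \sqrt{-482 + 489}\right) \left(- \frac{175}{2}\right) = \left(\frac{27}{2} + \sqrt{7}\right) \left(- \frac{175}{2}\right) = - \frac{4725}{4} - \frac{175 \sqrt{7}}{2}$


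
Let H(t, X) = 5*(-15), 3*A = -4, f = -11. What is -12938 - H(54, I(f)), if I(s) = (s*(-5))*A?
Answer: -12863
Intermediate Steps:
A = -4/3 (A = (⅓)*(-4) = -4/3 ≈ -1.3333)
I(s) = 20*s/3 (I(s) = (s*(-5))*(-4/3) = -5*s*(-4/3) = 20*s/3)
H(t, X) = -75
-12938 - H(54, I(f)) = -12938 - 1*(-75) = -12938 + 75 = -12863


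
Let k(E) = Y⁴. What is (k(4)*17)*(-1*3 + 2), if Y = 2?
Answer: -272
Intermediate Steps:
k(E) = 16 (k(E) = 2⁴ = 16)
(k(4)*17)*(-1*3 + 2) = (16*17)*(-1*3 + 2) = 272*(-3 + 2) = 272*(-1) = -272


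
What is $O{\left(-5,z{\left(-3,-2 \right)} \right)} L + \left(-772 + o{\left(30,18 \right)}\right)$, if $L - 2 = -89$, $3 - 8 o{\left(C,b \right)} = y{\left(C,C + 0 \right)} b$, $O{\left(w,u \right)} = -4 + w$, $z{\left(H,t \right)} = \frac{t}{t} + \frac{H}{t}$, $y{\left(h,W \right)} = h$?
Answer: $- \frac{449}{8} \approx -56.125$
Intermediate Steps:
$z{\left(H,t \right)} = 1 + \frac{H}{t}$
$o{\left(C,b \right)} = \frac{3}{8} - \frac{C b}{8}$
$L = -87$ ($L = 2 - 89 = -87$)
$O{\left(-5,z{\left(-3,-2 \right)} \right)} L + \left(-772 + o{\left(30,18 \right)}\right) = \left(-4 - 5\right) \left(-87\right) - \left(\frac{6173}{8} + \frac{135}{2}\right) = \left(-9\right) \left(-87\right) + \left(-772 + \left(\frac{3}{8} - \frac{135}{2}\right)\right) = 783 - \frac{6713}{8} = - \frac{449}{8}$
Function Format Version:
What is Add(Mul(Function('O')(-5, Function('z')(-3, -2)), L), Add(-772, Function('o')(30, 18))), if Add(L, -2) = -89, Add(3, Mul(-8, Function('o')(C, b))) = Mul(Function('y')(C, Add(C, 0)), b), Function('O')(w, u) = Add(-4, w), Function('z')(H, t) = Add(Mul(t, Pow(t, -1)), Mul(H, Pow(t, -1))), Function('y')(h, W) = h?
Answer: Rational(-449, 8) ≈ -56.125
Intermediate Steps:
Function('z')(H, t) = Add(1, Mul(H, Pow(t, -1)))
Function('o')(C, b) = Add(Rational(3, 8), Mul(Rational(-1, 8), C, b)) (Function('o')(C, b) = Add(Rational(3, 8), Mul(Rational(-1, 8), Mul(C, b))) = Add(Rational(3, 8), Mul(Rational(-1, 8), C, b)))
L = -87 (L = Add(2, -89) = -87)
Add(Mul(Function('O')(-5, Function('z')(-3, -2)), L), Add(-772, Function('o')(30, 18))) = Add(Mul(Add(-4, -5), -87), Add(-772, Add(Rational(3, 8), Mul(Rational(-1, 8), 30, 18)))) = Add(Mul(-9, -87), Add(-772, Add(Rational(3, 8), Rational(-135, 2)))) = Add(783, Add(-772, Rational(-537, 8))) = Add(783, Rational(-6713, 8)) = Rational(-449, 8)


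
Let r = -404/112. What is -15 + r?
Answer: -521/28 ≈ -18.607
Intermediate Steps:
r = -101/28 (r = -404*1/112 = -101/28 ≈ -3.6071)
-15 + r = -15 - 101/28 = -521/28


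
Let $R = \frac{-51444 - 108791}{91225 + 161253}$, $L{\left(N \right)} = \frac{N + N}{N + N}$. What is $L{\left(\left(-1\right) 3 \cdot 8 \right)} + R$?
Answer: $\frac{92243}{252478} \approx 0.36535$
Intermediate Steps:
$L{\left(N \right)} = 1$ ($L{\left(N \right)} = \frac{2 N}{2 N} = 2 N \frac{1}{2 N} = 1$)
$R = - \frac{160235}{252478} \approx -0.63465$
$L{\left(\left(-1\right) 3 \cdot 8 \right)} + R = 1 - \frac{160235}{252478} = \frac{92243}{252478}$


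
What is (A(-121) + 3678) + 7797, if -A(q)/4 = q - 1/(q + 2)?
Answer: 1423117/119 ≈ 11959.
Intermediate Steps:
A(q) = -4*q + 4/(2 + q) (A(q) = -4*(q - 1/(q + 2)) = -4*(q - 1/(2 + q)) = -4*q + 4/(2 + q))
(A(-121) + 3678) + 7797 = (4*(1 - 1*(-121)² - 2*(-121))/(2 - 121) + 3678) + 7797 = (4*(1 - 1*14641 + 242)/(-119) + 3678) + 7797 = (4*(-1/119)*(1 - 14641 + 242) + 3678) + 7797 = (4*(-1/119)*(-14398) + 3678) + 7797 = (57592/119 + 3678) + 7797 = 495274/119 + 7797 = 1423117/119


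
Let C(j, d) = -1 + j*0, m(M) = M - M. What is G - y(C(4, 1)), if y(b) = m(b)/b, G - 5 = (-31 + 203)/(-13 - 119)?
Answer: 122/33 ≈ 3.6970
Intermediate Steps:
m(M) = 0
C(j, d) = -1 (C(j, d) = -1 + 0 = -1)
G = 122/33 (G = 5 + (-31 + 203)/(-13 - 119) = 5 + 172/(-132) = 5 + 172*(-1/132) = 5 - 43/33 = 122/33 ≈ 3.6970)
y(b) = 0 (y(b) = 0/b = 0)
G - y(C(4, 1)) = 122/33 - 1*0 = 122/33 + 0 = 122/33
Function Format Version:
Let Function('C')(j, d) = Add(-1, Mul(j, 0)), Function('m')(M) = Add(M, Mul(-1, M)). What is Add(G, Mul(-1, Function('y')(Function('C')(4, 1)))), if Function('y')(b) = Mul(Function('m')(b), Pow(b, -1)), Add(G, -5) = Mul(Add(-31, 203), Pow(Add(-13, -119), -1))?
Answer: Rational(122, 33) ≈ 3.6970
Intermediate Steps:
Function('m')(M) = 0
Function('C')(j, d) = -1 (Function('C')(j, d) = Add(-1, 0) = -1)
G = Rational(122, 33) (G = Add(5, Mul(Add(-31, 203), Pow(Add(-13, -119), -1))) = Add(5, Mul(172, Pow(-132, -1))) = Add(5, Mul(172, Rational(-1, 132))) = Add(5, Rational(-43, 33)) = Rational(122, 33) ≈ 3.6970)
Function('y')(b) = 0 (Function('y')(b) = Mul(0, Pow(b, -1)) = 0)
Add(G, Mul(-1, Function('y')(Function('C')(4, 1)))) = Add(Rational(122, 33), Mul(-1, 0)) = Add(Rational(122, 33), 0) = Rational(122, 33)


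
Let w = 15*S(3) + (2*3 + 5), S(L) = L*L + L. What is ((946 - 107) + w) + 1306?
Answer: 2336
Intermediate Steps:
S(L) = L + L**2 (S(L) = L**2 + L = L + L**2)
w = 191 (w = 15*(3*(1 + 3)) + (2*3 + 5) = 15*(3*4) + (6 + 5) = 15*12 + 11 = 180 + 11 = 191)
((946 - 107) + w) + 1306 = ((946 - 107) + 191) + 1306 = (839 + 191) + 1306 = 1030 + 1306 = 2336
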